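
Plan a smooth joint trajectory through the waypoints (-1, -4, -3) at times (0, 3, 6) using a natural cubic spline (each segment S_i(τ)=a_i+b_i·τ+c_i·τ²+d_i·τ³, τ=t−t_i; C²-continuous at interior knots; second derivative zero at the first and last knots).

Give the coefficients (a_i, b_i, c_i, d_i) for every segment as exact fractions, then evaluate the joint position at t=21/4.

Δ: Δ0=-1, Δ1=1/3
row 1: diag=12, rhs=8; c'=1/4, d'=2/3
back: M1=2/3
M: M0=0, M1=2/3, M2=0
seg 0: a=-1, c=M0/2=0, d=(M1−M0)/(6·3)=1/27, b=Δ0−h0·(2M0+M1)/6=-4/3
seg 1: a=-4, c=M1/2=1/3, d=(M2−M1)/(6·3)=-1/27, b=Δ1−h1·(2M1+M2)/6=-1/3
t_q=21/4 → seg 1, τ=9/4; S=-4+-1/3·τ+1/3·τ²+-1/27·τ³=-223/64

  seg 0: a=-1 b=-4/3 c=0 d=1/27
  seg 1: a=-4 b=-1/3 c=1/3 d=-1/27
S(21/4) = -223/64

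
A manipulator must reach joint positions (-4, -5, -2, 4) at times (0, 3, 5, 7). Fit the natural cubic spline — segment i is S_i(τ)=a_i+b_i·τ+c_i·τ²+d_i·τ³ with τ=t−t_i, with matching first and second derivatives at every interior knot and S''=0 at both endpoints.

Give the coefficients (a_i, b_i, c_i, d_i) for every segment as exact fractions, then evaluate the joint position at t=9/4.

Δ: Δ0=-1/3, Δ1=3/2, Δ2=3
row 1: diag=10, rhs=11; c'=1/5, d'=11/10
row 2: denom=8−2·1/5=38/5; d'=(9−2·11/10)/(38/5)=17/19
back: M2=17/19
back: M1=11/10−1/5·17/19=35/38
M: M0=0, M1=35/38, M2=17/19, M3=0
seg 0: a=-4, c=M0/2=0, d=(M1−M0)/(6·3)=35/684, b=Δ0−h0·(2M0+M1)/6=-181/228
seg 1: a=-5, c=M1/2=35/76, d=(M2−M1)/(6·2)=-1/456, b=Δ1−h1·(2M1+M2)/6=67/114
seg 2: a=-2, c=M2/2=17/38, d=(M3−M2)/(6·2)=-17/228, b=Δ2−h2·(2M2+M3)/6=137/57
t_q=9/4 → seg 0, τ=9/4; S=-4+-181/228·τ+0·τ²+35/684·τ³=-25309/4864

  seg 0: a=-4 b=-181/228 c=0 d=35/684
  seg 1: a=-5 b=67/114 c=35/76 d=-1/456
  seg 2: a=-2 b=137/57 c=17/38 d=-17/228
S(9/4) = -25309/4864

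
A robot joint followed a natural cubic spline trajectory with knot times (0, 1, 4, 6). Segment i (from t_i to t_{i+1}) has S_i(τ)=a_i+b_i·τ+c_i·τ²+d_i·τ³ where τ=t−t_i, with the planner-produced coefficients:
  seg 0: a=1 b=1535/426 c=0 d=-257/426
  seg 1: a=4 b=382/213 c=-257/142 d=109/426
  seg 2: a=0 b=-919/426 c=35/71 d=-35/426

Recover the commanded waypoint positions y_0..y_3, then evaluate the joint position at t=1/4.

y_0 = S_0(0) = a_0 = 1
y_1 = S_1(0) = a_1 = 4
y_2 = S_2(0) = a_2 = 0
y_3 = S_2(2) = -3
t_q=1/4 is in segment 0 (τ=1/4); S_0(τ)=17189/9088

y_0=1 y_1=4 y_2=0 y_3=-3
S(1/4) = 17189/9088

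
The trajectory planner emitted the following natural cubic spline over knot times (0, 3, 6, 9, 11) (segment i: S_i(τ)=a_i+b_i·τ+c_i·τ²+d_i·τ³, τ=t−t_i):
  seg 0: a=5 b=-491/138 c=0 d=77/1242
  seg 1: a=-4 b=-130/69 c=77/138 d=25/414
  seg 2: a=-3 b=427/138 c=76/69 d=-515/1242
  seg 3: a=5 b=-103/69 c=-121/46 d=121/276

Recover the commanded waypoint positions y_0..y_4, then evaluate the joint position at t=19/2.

y_0=5 y_1=-4 y_2=-3 y_3=5 y_4=-5
S(19/2) = 2687/736

y_0 = S_0(0) = a_0 = 5
y_1 = S_1(0) = a_1 = -4
y_2 = S_2(0) = a_2 = -3
y_3 = S_3(0) = a_3 = 5
y_4 = S_3(2) = -5
t_q=19/2 is in segment 3 (τ=1/2); S_3(τ)=2687/736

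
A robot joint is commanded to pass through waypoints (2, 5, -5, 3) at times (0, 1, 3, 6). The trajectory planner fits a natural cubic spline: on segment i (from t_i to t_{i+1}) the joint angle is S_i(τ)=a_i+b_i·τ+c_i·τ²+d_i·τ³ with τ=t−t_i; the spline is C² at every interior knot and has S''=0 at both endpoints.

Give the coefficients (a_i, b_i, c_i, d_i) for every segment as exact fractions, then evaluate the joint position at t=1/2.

  seg 0: a=2 b=395/84 c=0 d=-143/84
  seg 1: a=5 b=-17/42 c=-143/28 d=59/42
  seg 2: a=-5 b=-167/42 c=93/28 d=-31/84
S(1/2) = 927/224

Δ: Δ0=3, Δ1=-5, Δ2=8/3
row 1: diag=6, rhs=-48; c'=1/3, d'=-8
row 2: denom=10−2·1/3=28/3; d'=(46−2·-8)/(28/3)=93/14
back: M2=93/14
back: M1=-8−1/3·93/14=-143/14
M: M0=0, M1=-143/14, M2=93/14, M3=0
seg 0: a=2, c=M0/2=0, d=(M1−M0)/(6·1)=-143/84, b=Δ0−h0·(2M0+M1)/6=395/84
seg 1: a=5, c=M1/2=-143/28, d=(M2−M1)/(6·2)=59/42, b=Δ1−h1·(2M1+M2)/6=-17/42
seg 2: a=-5, c=M2/2=93/28, d=(M3−M2)/(6·3)=-31/84, b=Δ2−h2·(2M2+M3)/6=-167/42
t_q=1/2 → seg 0, τ=1/2; S=2+395/84·τ+0·τ²+-143/84·τ³=927/224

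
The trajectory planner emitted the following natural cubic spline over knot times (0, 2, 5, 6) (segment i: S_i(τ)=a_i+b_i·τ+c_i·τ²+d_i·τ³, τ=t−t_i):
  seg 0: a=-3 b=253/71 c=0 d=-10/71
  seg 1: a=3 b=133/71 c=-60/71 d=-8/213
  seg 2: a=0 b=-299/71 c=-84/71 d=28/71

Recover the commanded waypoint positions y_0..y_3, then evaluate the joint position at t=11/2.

y_0=-3 y_1=3 y_2=0 y_3=-5
S(11/2) = -167/71

y_0 = S_0(0) = a_0 = -3
y_1 = S_1(0) = a_1 = 3
y_2 = S_2(0) = a_2 = 0
y_3 = S_2(1) = -5
t_q=11/2 is in segment 2 (τ=1/2); S_2(τ)=-167/71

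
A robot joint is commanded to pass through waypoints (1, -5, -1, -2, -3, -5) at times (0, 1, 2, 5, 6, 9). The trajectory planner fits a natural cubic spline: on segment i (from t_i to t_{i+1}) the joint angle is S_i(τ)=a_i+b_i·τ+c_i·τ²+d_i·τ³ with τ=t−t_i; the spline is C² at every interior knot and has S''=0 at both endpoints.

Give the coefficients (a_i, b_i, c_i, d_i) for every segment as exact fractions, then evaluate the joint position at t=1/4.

  seg 0: a=1 b=-14566/1665 c=0 d=4576/1665
  seg 1: a=-5 b=-838/1665 c=4576/555 d=-1246/333
  seg 2: a=-1 b=7928/1665 c=-1654/555 d=6403/14985
  seg 3: a=-2 b=-527/333 c=1441/1665 d=-157/555
  seg 4: a=-3 b=-1166/1665 c=28/1665 d=-28/14985
S(1/4) = -127/111

Δ: Δ0=-6, Δ1=4, Δ2=-1/3, Δ3=-1, Δ4=-2/3
row 1: diag=4, rhs=60; c'=1/4, d'=15
row 2: denom=8−1·1/4=31/4; d'=(-26−1·15)/(31/4)=-164/31
row 3: denom=8−3·12/31=212/31; d'=(-4−3·-164/31)/(212/31)=92/53
row 4: denom=8−1·31/212=1665/212; d'=(2−1·92/53)/(1665/212)=56/1665
back: M4=56/1665
back: M3=92/53−31/212·56/1665=2882/1665
back: M2=-164/31−12/31·2882/1665=-3308/555
back: M1=15−1/4·-3308/555=9152/555
M: M0=0, M1=9152/555, M2=-3308/555, M3=2882/1665, M4=56/1665, M5=0
seg 0: a=1, c=M0/2=0, d=(M1−M0)/(6·1)=4576/1665, b=Δ0−h0·(2M0+M1)/6=-14566/1665
seg 1: a=-5, c=M1/2=4576/555, d=(M2−M1)/(6·1)=-1246/333, b=Δ1−h1·(2M1+M2)/6=-838/1665
seg 2: a=-1, c=M2/2=-1654/555, d=(M3−M2)/(6·3)=6403/14985, b=Δ2−h2·(2M2+M3)/6=7928/1665
seg 3: a=-2, c=M3/2=1441/1665, d=(M4−M3)/(6·1)=-157/555, b=Δ3−h3·(2M3+M4)/6=-527/333
seg 4: a=-3, c=M4/2=28/1665, d=(M5−M4)/(6·3)=-28/14985, b=Δ4−h4·(2M4+M5)/6=-1166/1665
t_q=1/4 → seg 0, τ=1/4; S=1+-14566/1665·τ+0·τ²+4576/1665·τ³=-127/111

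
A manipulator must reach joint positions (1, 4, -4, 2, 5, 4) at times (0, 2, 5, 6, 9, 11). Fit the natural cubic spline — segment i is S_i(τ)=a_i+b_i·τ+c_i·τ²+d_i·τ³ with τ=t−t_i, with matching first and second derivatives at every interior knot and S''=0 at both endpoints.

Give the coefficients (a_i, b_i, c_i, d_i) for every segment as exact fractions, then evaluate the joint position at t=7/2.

Δ: Δ0=3/2, Δ1=-8/3, Δ2=6, Δ3=1, Δ4=-1/2
row 1: diag=10, rhs=-25; c'=3/10, d'=-5/2
row 2: denom=8−3·3/10=71/10; d'=(52−3·-5/2)/(71/10)=595/71
row 3: denom=8−1·10/71=558/71; d'=(-30−1·595/71)/(558/71)=-2725/558
row 4: denom=10−3·71/186=549/62; d'=(-9−3·-2725/558)/(549/62)=1051/1647
back: M4=1051/1647
back: M3=-2725/558−71/186·1051/1647=-25333/4941
back: M2=595/71−10/71·-25333/4941=44975/4941
back: M1=-5/2−3/10·44975/4941=-8615/1647
M: M0=0, M1=-8615/1647, M2=44975/4941, M3=-25333/4941, M4=1051/1647, M5=0
seg 0: a=1, c=M0/2=0, d=(M1−M0)/(6·2)=-8615/19764, b=Δ0−h0·(2M0+M1)/6=32053/9882
seg 1: a=4, c=M1/2=-8615/3294, d=(M2−M1)/(6·3)=35410/44469, b=Δ1−h1·(2M1+M2)/6=-19637/9882
seg 2: a=-4, c=M2/2=44975/9882, d=(M3−M2)/(6·1)=-434/183, b=Δ2−h2·(2M2+M3)/6=37753/9882
seg 3: a=2, c=M3/2=-25333/9882, d=(M4−M3)/(6·3)=14243/44469, b=Δ3−h3·(2M3+M4)/6=57395/9882
seg 4: a=5, c=M4/2=1051/3294, d=(M5−M4)/(6·2)=-1051/19764, b=Δ4−h4·(2M4+M5)/6=-9145/9882
t_q=7/2 → seg 1, τ=3/2; S=4+-19637/9882·τ+-8615/3294·τ²+35410/44469·τ³=-9565/4392

  seg 0: a=1 b=32053/9882 c=0 d=-8615/19764
  seg 1: a=4 b=-19637/9882 c=-8615/3294 d=35410/44469
  seg 2: a=-4 b=37753/9882 c=44975/9882 d=-434/183
  seg 3: a=2 b=57395/9882 c=-25333/9882 d=14243/44469
  seg 4: a=5 b=-9145/9882 c=1051/3294 d=-1051/19764
S(7/2) = -9565/4392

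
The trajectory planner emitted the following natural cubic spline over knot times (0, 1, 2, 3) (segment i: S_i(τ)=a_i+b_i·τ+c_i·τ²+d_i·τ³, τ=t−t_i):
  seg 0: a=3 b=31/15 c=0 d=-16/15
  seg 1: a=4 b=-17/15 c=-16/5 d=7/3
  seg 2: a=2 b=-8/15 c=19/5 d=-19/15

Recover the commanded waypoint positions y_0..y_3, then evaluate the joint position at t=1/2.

y_0=3 y_1=4 y_2=2 y_3=4
S(1/2) = 39/10

y_0 = S_0(0) = a_0 = 3
y_1 = S_1(0) = a_1 = 4
y_2 = S_2(0) = a_2 = 2
y_3 = S_2(1) = 4
t_q=1/2 is in segment 0 (τ=1/2); S_0(τ)=39/10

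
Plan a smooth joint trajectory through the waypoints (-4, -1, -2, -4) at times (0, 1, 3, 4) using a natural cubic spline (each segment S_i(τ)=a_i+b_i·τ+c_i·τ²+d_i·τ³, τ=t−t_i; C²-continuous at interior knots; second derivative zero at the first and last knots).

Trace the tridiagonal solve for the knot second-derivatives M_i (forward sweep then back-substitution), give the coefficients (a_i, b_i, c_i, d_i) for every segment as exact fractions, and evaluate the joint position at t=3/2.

Δ: Δ0=3, Δ1=-1/2, Δ2=-2
row 1: diag=6, rhs=-21; c'=1/3, d'=-7/2
row 2: denom=6−2·1/3=16/3; d'=(-9−2·-7/2)/(16/3)=-3/8
back: M2=-3/8
back: M1=-7/2−1/3·-3/8=-27/8
M: M0=0, M1=-27/8, M2=-3/8, M3=0
seg 0: a=-4, c=M0/2=0, d=(M1−M0)/(6·1)=-9/16, b=Δ0−h0·(2M0+M1)/6=57/16
seg 1: a=-1, c=M1/2=-27/16, d=(M2−M1)/(6·2)=1/4, b=Δ1−h1·(2M1+M2)/6=15/8
seg 2: a=-2, c=M2/2=-3/16, d=(M3−M2)/(6·1)=1/16, b=Δ2−h2·(2M2+M3)/6=-15/8
t_q=3/2 → seg 1, τ=1/2; S=-1+15/8·τ+-27/16·τ²+1/4·τ³=-29/64

  seg 0: a=-4 b=57/16 c=0 d=-9/16
  seg 1: a=-1 b=15/8 c=-27/16 d=1/4
  seg 2: a=-2 b=-15/8 c=-3/16 d=1/16
S(3/2) = -29/64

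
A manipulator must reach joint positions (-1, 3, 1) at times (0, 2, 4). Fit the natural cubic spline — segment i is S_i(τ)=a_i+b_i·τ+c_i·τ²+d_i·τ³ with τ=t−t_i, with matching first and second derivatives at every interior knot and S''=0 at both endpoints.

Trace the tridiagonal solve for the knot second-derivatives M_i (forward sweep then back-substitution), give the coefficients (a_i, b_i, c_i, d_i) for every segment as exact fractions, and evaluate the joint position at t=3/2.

Δ: Δ0=2, Δ1=-1
row 1: diag=8, rhs=-18; c'=1/4, d'=-9/4
back: M1=-9/4
M: M0=0, M1=-9/4, M2=0
seg 0: a=-1, c=M0/2=0, d=(M1−M0)/(6·2)=-3/16, b=Δ0−h0·(2M0+M1)/6=11/4
seg 1: a=3, c=M1/2=-9/8, d=(M2−M1)/(6·2)=3/16, b=Δ1−h1·(2M1+M2)/6=1/2
t_q=3/2 → seg 0, τ=3/2; S=-1+11/4·τ+0·τ²+-3/16·τ³=319/128

  seg 0: a=-1 b=11/4 c=0 d=-3/16
  seg 1: a=3 b=1/2 c=-9/8 d=3/16
S(3/2) = 319/128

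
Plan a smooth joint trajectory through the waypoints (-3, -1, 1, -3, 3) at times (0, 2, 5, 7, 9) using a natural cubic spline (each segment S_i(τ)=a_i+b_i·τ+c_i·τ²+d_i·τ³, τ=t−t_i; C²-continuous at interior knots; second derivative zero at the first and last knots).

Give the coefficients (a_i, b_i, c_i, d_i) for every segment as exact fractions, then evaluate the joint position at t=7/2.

Δ: Δ0=1, Δ1=2/3, Δ2=-2, Δ3=3
row 1: diag=10, rhs=-2; c'=3/10, d'=-1/5
row 2: denom=10−3·3/10=91/10; d'=(-16−3·-1/5)/(91/10)=-22/13
row 3: denom=8−2·20/91=688/91; d'=(30−2·-22/13)/(688/91)=1519/344
back: M3=1519/344
back: M2=-22/13−20/91·1519/344=-229/86
back: M1=-1/5−3/10·-229/86=103/172
M: M0=0, M1=103/172, M2=-229/86, M3=1519/344, M4=0
seg 0: a=-3, c=M0/2=0, d=(M1−M0)/(6·2)=103/2064, b=Δ0−h0·(2M0+M1)/6=413/516
seg 1: a=-1, c=M1/2=103/344, d=(M2−M1)/(6·3)=-187/1032, b=Δ1−h1·(2M1+M2)/6=361/258
seg 2: a=1, c=M2/2=-229/172, d=(M3−M2)/(6·2)=2435/4128, b=Δ2−h2·(2M2+M3)/6=-1751/1032
seg 3: a=-3, c=M3/2=1519/688, d=(M4−M3)/(6·2)=-1519/4128, b=Δ3−h3·(2M3+M4)/6=29/516
t_q=7/2 → seg 1, τ=3/2; S=-1+361/258·τ+103/344·τ²+-187/1032·τ³=3195/2752

  seg 0: a=-3 b=413/516 c=0 d=103/2064
  seg 1: a=-1 b=361/258 c=103/344 d=-187/1032
  seg 2: a=1 b=-1751/1032 c=-229/172 d=2435/4128
  seg 3: a=-3 b=29/516 c=1519/688 d=-1519/4128
S(7/2) = 3195/2752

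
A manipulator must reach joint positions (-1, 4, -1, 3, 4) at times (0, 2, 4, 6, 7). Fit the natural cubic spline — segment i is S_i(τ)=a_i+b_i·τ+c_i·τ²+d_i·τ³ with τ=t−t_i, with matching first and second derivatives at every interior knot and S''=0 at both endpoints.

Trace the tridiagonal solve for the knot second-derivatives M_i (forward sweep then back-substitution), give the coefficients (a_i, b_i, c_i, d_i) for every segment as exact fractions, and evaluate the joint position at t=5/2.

Δ: Δ0=5/2, Δ1=-5/2, Δ2=2, Δ3=1
row 1: diag=8, rhs=-30; c'=1/4, d'=-15/4
row 2: denom=8−2·1/4=15/2; d'=(27−2·-15/4)/(15/2)=23/5
row 3: denom=6−2·4/15=82/15; d'=(-6−2·23/5)/(82/15)=-114/41
back: M3=-114/41
back: M2=23/5−4/15·-114/41=219/41
back: M1=-15/4−1/4·219/41=-417/82
M: M0=0, M1=-417/82, M2=219/41, M3=-114/41, M4=0
seg 0: a=-1, c=M0/2=0, d=(M1−M0)/(6·2)=-139/328, b=Δ0−h0·(2M0+M1)/6=172/41
seg 1: a=4, c=M1/2=-417/164, d=(M2−M1)/(6·2)=285/328, b=Δ1−h1·(2M1+M2)/6=-73/82
seg 2: a=-1, c=M2/2=219/82, d=(M3−M2)/(6·2)=-111/164, b=Δ2−h2·(2M2+M3)/6=-26/41
seg 3: a=3, c=M3/2=-57/41, d=(M4−M3)/(6·1)=19/41, b=Δ3−h3·(2M3+M4)/6=79/41
t_q=5/2 → seg 1, τ=1/2; S=4+-73/82·τ+-417/164·τ²+285/328·τ³=7945/2624

  seg 0: a=-1 b=172/41 c=0 d=-139/328
  seg 1: a=4 b=-73/82 c=-417/164 d=285/328
  seg 2: a=-1 b=-26/41 c=219/82 d=-111/164
  seg 3: a=3 b=79/41 c=-57/41 d=19/41
S(5/2) = 7945/2624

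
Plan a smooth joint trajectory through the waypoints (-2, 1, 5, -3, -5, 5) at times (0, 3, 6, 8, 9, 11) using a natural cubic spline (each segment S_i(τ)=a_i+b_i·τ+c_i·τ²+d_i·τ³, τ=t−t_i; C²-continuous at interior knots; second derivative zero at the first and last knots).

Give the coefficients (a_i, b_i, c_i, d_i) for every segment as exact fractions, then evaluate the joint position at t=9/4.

Δ: Δ0=1, Δ1=4/3, Δ2=-4, Δ3=-2, Δ4=5
row 1: diag=12, rhs=2; c'=1/4, d'=1/6
row 2: denom=10−3·1/4=37/4; d'=(-32−3·1/6)/(37/4)=-130/37
row 3: denom=6−2·8/37=206/37; d'=(12−2·-130/37)/(206/37)=352/103
row 4: denom=6−1·37/206=1199/206; d'=(42−1·352/103)/(1199/206)=7948/1199
back: M4=7948/1199
back: M3=352/103−37/206·7948/1199=2670/1199
back: M2=-130/37−8/37·2670/1199=-4790/1199
back: M1=1/6−1/4·-4790/1199=4192/3597
M: M0=0, M1=4192/3597, M2=-4790/1199, M3=2670/1199, M4=7948/1199, M5=0
seg 0: a=-2, c=M0/2=0, d=(M1−M0)/(6·3)=2096/32373, b=Δ0−h0·(2M0+M1)/6=1501/3597
seg 1: a=1, c=M1/2=2096/3597, d=(M2−M1)/(6·3)=-9281/32373, b=Δ1−h1·(2M1+M2)/6=7789/3597
seg 2: a=5, c=M2/2=-2395/1199, d=(M3−M2)/(6·2)=1865/3597, b=Δ2−h2·(2M2+M3)/6=-7478/3597
seg 3: a=-3, c=M3/2=1335/1199, d=(M4−M3)/(6·1)=2639/3597, b=Δ3−h3·(2M3+M4)/6=-1258/327
seg 4: a=-5, c=M4/2=3974/1199, d=(M5−M4)/(6·2)=-1987/3597, b=Δ4−h4·(2M4+M5)/6=2089/3597
t_q=9/4 → seg 0, τ=9/4; S=-2+1501/3597·τ+0·τ²+2096/32373·τ³=-388/1199

  seg 0: a=-2 b=1501/3597 c=0 d=2096/32373
  seg 1: a=1 b=7789/3597 c=2096/3597 d=-9281/32373
  seg 2: a=5 b=-7478/3597 c=-2395/1199 d=1865/3597
  seg 3: a=-3 b=-1258/327 c=1335/1199 d=2639/3597
  seg 4: a=-5 b=2089/3597 c=3974/1199 d=-1987/3597
S(9/4) = -388/1199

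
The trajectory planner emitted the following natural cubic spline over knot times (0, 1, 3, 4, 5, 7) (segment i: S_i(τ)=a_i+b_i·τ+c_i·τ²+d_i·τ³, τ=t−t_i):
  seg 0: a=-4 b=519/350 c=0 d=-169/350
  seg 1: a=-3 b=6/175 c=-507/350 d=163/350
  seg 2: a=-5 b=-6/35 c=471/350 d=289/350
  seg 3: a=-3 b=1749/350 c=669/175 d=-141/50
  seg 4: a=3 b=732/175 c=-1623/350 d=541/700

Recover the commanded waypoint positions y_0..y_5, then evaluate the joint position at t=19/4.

y_0=-4 y_1=-3 y_2=-5 y_3=-3 y_4=3 y_5=-1
S(19/4) = 38271/22400

y_0 = S_0(0) = a_0 = -4
y_1 = S_1(0) = a_1 = -3
y_2 = S_2(0) = a_2 = -5
y_3 = S_3(0) = a_3 = -3
y_4 = S_4(0) = a_4 = 3
y_5 = S_4(2) = -1
t_q=19/4 is in segment 3 (τ=3/4); S_3(τ)=38271/22400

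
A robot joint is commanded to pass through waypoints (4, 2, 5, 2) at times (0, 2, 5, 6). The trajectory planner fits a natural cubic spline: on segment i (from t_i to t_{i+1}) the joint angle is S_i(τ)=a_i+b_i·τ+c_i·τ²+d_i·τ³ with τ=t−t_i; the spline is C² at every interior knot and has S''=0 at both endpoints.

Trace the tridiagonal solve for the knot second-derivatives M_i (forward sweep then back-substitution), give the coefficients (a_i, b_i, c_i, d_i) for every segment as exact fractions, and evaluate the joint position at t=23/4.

Δ: Δ0=-1, Δ1=1, Δ2=-3
row 1: diag=10, rhs=12; c'=3/10, d'=6/5
row 2: denom=8−3·3/10=71/10; d'=(-24−3·6/5)/(71/10)=-276/71
back: M2=-276/71
back: M1=6/5−3/10·-276/71=168/71
M: M0=0, M1=168/71, M2=-276/71, M3=0
seg 0: a=4, c=M0/2=0, d=(M1−M0)/(6·2)=14/71, b=Δ0−h0·(2M0+M1)/6=-127/71
seg 1: a=2, c=M1/2=84/71, d=(M2−M1)/(6·3)=-74/213, b=Δ1−h1·(2M1+M2)/6=41/71
seg 2: a=5, c=M2/2=-138/71, d=(M3−M2)/(6·1)=46/71, b=Δ2−h2·(2M2+M3)/6=-121/71
t_q=23/4 → seg 2, τ=3/4; S=5+-121/71·τ+-138/71·τ²+46/71·τ³=6593/2272

  seg 0: a=4 b=-127/71 c=0 d=14/71
  seg 1: a=2 b=41/71 c=84/71 d=-74/213
  seg 2: a=5 b=-121/71 c=-138/71 d=46/71
S(23/4) = 6593/2272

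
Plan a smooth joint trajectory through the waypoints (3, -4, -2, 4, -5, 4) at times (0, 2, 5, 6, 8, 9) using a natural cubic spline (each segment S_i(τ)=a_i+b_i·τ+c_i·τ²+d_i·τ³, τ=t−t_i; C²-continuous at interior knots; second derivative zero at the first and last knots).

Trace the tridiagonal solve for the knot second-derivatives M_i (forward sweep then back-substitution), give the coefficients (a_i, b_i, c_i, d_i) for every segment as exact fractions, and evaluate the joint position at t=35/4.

  seg 0: a=3 b=-6196/1659 c=0 d=779/13272
  seg 1: a=-4 b=-10055/3318 c=779/2212 d=649/2212
  seg 2: a=-2 b=46481/6636 c=1655/553 d=-26525/6636
  seg 3: a=4 b=3313/3318 c=-19905/2212 d=41471/13272
  seg 4: a=-5 b=4148/1659 c=10783/1106 d=-10783/3318
S(35/4) = 69957/70784

Δ: Δ0=-7/2, Δ1=2/3, Δ2=6, Δ3=-9/2, Δ4=9
row 1: diag=10, rhs=25; c'=3/10, d'=5/2
row 2: denom=8−3·3/10=71/10; d'=(32−3·5/2)/(71/10)=245/71
row 3: denom=6−1·10/71=416/71; d'=(-63−1·245/71)/(416/71)=-2359/208
row 4: denom=6−2·71/208=553/104; d'=(81−2·-2359/208)/(553/104)=10783/553
back: M4=10783/553
back: M3=-2359/208−71/208·10783/553=-19905/1106
back: M2=245/71−10/71·-19905/1106=3310/553
back: M1=5/2−3/10·3310/553=779/1106
M: M0=0, M1=779/1106, M2=3310/553, M3=-19905/1106, M4=10783/553, M5=0
seg 0: a=3, c=M0/2=0, d=(M1−M0)/(6·2)=779/13272, b=Δ0−h0·(2M0+M1)/6=-6196/1659
seg 1: a=-4, c=M1/2=779/2212, d=(M2−M1)/(6·3)=649/2212, b=Δ1−h1·(2M1+M2)/6=-10055/3318
seg 2: a=-2, c=M2/2=1655/553, d=(M3−M2)/(6·1)=-26525/6636, b=Δ2−h2·(2M2+M3)/6=46481/6636
seg 3: a=4, c=M3/2=-19905/2212, d=(M4−M3)/(6·2)=41471/13272, b=Δ3−h3·(2M3+M4)/6=3313/3318
seg 4: a=-5, c=M4/2=10783/1106, d=(M5−M4)/(6·1)=-10783/3318, b=Δ4−h4·(2M4+M5)/6=4148/1659
t_q=35/4 → seg 4, τ=3/4; S=-5+4148/1659·τ+10783/1106·τ²+-10783/3318·τ³=69957/70784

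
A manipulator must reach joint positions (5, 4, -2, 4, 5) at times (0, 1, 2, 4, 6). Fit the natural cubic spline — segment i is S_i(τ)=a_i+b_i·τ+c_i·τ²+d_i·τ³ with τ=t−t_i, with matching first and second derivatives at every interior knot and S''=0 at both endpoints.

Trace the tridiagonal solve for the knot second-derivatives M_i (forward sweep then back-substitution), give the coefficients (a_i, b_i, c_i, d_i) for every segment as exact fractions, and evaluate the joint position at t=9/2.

  seg 0: a=5 b=43/56 c=0 d=-99/56
  seg 1: a=4 b=-127/28 c=-297/56 d=215/56
  seg 2: a=-2 b=-29/8 c=87/14 d=-325/224
  seg 3: a=4 b=107/28 c=-279/112 d=93/224
S(9/2) = 1367/256

Δ: Δ0=-1, Δ1=-6, Δ2=3, Δ3=1/2
row 1: diag=4, rhs=-30; c'=1/4, d'=-15/2
row 2: denom=6−1·1/4=23/4; d'=(54−1·-15/2)/(23/4)=246/23
row 3: denom=8−2·8/23=168/23; d'=(-15−2·246/23)/(168/23)=-279/56
back: M3=-279/56
back: M2=246/23−8/23·-279/56=87/7
back: M1=-15/2−1/4·87/7=-297/28
M: M0=0, M1=-297/28, M2=87/7, M3=-279/56, M4=0
seg 0: a=5, c=M0/2=0, d=(M1−M0)/(6·1)=-99/56, b=Δ0−h0·(2M0+M1)/6=43/56
seg 1: a=4, c=M1/2=-297/56, d=(M2−M1)/(6·1)=215/56, b=Δ1−h1·(2M1+M2)/6=-127/28
seg 2: a=-2, c=M2/2=87/14, d=(M3−M2)/(6·2)=-325/224, b=Δ2−h2·(2M2+M3)/6=-29/8
seg 3: a=4, c=M3/2=-279/112, d=(M4−M3)/(6·2)=93/224, b=Δ3−h3·(2M3+M4)/6=107/28
t_q=9/2 → seg 3, τ=1/2; S=4+107/28·τ+-279/112·τ²+93/224·τ³=1367/256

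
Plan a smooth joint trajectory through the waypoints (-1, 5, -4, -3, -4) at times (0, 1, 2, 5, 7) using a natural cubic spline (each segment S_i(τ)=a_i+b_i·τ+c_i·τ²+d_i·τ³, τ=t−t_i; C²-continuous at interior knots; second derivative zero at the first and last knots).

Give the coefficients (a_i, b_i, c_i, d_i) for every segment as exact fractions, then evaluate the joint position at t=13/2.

  seg 0: a=-1 b=16829/1644 c=0 d=-6965/1644
  seg 1: a=5 b=-2033/822 c=-6965/548 d=10165/1644
  seg 2: a=-4 b=-15361/1644 c=800/137 d=-4297/4932
  seg 3: a=-3 b=1783/822 c=-1097/548 d=1097/3288
S(13/2) = -27395/8768

Δ: Δ0=6, Δ1=-9, Δ2=1/3, Δ3=-1/2
row 1: diag=4, rhs=-90; c'=1/4, d'=-45/2
row 2: denom=8−1·1/4=31/4; d'=(56−1·-45/2)/(31/4)=314/31
row 3: denom=10−3·12/31=274/31; d'=(-5−3·314/31)/(274/31)=-1097/274
back: M3=-1097/274
back: M2=314/31−12/31·-1097/274=1600/137
back: M1=-45/2−1/4·1600/137=-6965/274
M: M0=0, M1=-6965/274, M2=1600/137, M3=-1097/274, M4=0
seg 0: a=-1, c=M0/2=0, d=(M1−M0)/(6·1)=-6965/1644, b=Δ0−h0·(2M0+M1)/6=16829/1644
seg 1: a=5, c=M1/2=-6965/548, d=(M2−M1)/(6·1)=10165/1644, b=Δ1−h1·(2M1+M2)/6=-2033/822
seg 2: a=-4, c=M2/2=800/137, d=(M3−M2)/(6·3)=-4297/4932, b=Δ2−h2·(2M2+M3)/6=-15361/1644
seg 3: a=-3, c=M3/2=-1097/548, d=(M4−M3)/(6·2)=1097/3288, b=Δ3−h3·(2M3+M4)/6=1783/822
t_q=13/2 → seg 3, τ=3/2; S=-3+1783/822·τ+-1097/548·τ²+1097/3288·τ³=-27395/8768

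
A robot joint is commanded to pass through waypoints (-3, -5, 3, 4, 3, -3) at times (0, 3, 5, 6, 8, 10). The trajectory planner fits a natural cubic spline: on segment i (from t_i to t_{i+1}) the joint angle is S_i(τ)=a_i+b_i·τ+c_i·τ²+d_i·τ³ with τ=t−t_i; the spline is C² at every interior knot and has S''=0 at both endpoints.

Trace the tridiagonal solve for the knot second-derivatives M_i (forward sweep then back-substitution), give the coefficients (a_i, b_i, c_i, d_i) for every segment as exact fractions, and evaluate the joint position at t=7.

  seg 0: a=-3 b=-8885/3576 c=0 d=2167/10728
  seg 1: a=-5 b=5309/1788 c=2167/1192 d=-2329/3576
  seg 2: a=3 b=4337/1788 c=-2491/1192 d=2375/3576
  seg 3: a=4 b=853/3576 c=-29/298 d=-1945/14304
  seg 4: a=3 b=-3187/1788 c=-2177/2384 d=2177/14304
S(7) = 19097/4768

Δ: Δ0=-2/3, Δ1=4, Δ2=1, Δ3=-1/2, Δ4=-3
row 1: diag=10, rhs=28; c'=1/5, d'=14/5
row 2: denom=6−2·1/5=28/5; d'=(-18−2·14/5)/(28/5)=-59/14
row 3: denom=6−1·5/28=163/28; d'=(-9−1·-59/14)/(163/28)=-134/163
row 4: denom=8−2·56/163=1192/163; d'=(-15−2·-134/163)/(1192/163)=-2177/1192
back: M4=-2177/1192
back: M3=-134/163−56/163·-2177/1192=-29/149
back: M2=-59/14−5/28·-29/149=-2491/596
back: M1=14/5−1/5·-2491/596=2167/596
M: M0=0, M1=2167/596, M2=-2491/596, M3=-29/149, M4=-2177/1192, M5=0
seg 0: a=-3, c=M0/2=0, d=(M1−M0)/(6·3)=2167/10728, b=Δ0−h0·(2M0+M1)/6=-8885/3576
seg 1: a=-5, c=M1/2=2167/1192, d=(M2−M1)/(6·2)=-2329/3576, b=Δ1−h1·(2M1+M2)/6=5309/1788
seg 2: a=3, c=M2/2=-2491/1192, d=(M3−M2)/(6·1)=2375/3576, b=Δ2−h2·(2M2+M3)/6=4337/1788
seg 3: a=4, c=M3/2=-29/298, d=(M4−M3)/(6·2)=-1945/14304, b=Δ3−h3·(2M3+M4)/6=853/3576
seg 4: a=3, c=M4/2=-2177/2384, d=(M5−M4)/(6·2)=2177/14304, b=Δ4−h4·(2M4+M5)/6=-3187/1788
t_q=7 → seg 3, τ=1; S=4+853/3576·τ+-29/298·τ²+-1945/14304·τ³=19097/4768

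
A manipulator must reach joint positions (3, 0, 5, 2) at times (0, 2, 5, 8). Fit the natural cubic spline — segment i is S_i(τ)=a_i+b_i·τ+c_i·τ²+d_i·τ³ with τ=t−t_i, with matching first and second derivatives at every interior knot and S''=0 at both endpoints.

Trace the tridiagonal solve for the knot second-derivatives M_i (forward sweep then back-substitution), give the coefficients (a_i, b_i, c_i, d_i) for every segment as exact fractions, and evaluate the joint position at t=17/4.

  seg 0: a=3 b=-517/222 c=0 d=23/111
  seg 1: a=0 b=35/222 c=46/37 d=-493/1998
  seg 2: a=5 b=106/111 c=-217/222 d=217/1998
S(17/4) = 18177/4736

Δ: Δ0=-3/2, Δ1=5/3, Δ2=-1
row 1: diag=10, rhs=19; c'=3/10, d'=19/10
row 2: denom=12−3·3/10=111/10; d'=(-16−3·19/10)/(111/10)=-217/111
back: M2=-217/111
back: M1=19/10−3/10·-217/111=92/37
M: M0=0, M1=92/37, M2=-217/111, M3=0
seg 0: a=3, c=M0/2=0, d=(M1−M0)/(6·2)=23/111, b=Δ0−h0·(2M0+M1)/6=-517/222
seg 1: a=0, c=M1/2=46/37, d=(M2−M1)/(6·3)=-493/1998, b=Δ1−h1·(2M1+M2)/6=35/222
seg 2: a=5, c=M2/2=-217/222, d=(M3−M2)/(6·3)=217/1998, b=Δ2−h2·(2M2+M3)/6=106/111
t_q=17/4 → seg 1, τ=9/4; S=0+35/222·τ+46/37·τ²+-493/1998·τ³=18177/4736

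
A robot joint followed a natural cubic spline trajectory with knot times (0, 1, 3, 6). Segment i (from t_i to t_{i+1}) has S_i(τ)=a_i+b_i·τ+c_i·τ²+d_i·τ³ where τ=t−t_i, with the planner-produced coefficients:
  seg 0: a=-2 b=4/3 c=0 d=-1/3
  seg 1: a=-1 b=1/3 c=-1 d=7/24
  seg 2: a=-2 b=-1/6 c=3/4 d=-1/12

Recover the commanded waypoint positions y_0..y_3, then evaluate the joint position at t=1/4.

y_0 = S_0(0) = a_0 = -2
y_1 = S_1(0) = a_1 = -1
y_2 = S_2(0) = a_2 = -2
y_3 = S_2(3) = 2
t_q=1/4 is in segment 0 (τ=1/4); S_0(τ)=-107/64

y_0=-2 y_1=-1 y_2=-2 y_3=2
S(1/4) = -107/64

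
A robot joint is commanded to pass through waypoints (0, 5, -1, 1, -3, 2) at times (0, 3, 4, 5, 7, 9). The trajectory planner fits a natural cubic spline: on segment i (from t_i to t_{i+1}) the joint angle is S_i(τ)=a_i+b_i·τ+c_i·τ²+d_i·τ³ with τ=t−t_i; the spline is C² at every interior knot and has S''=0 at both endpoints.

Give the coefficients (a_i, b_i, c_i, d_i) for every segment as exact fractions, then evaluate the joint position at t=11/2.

Δ: Δ0=5/3, Δ1=-6, Δ2=2, Δ3=-2, Δ4=5/2
row 1: diag=8, rhs=-46; c'=1/8, d'=-23/4
row 2: denom=4−1·1/8=31/8; d'=(48−1·-23/4)/(31/8)=430/31
row 3: denom=6−1·8/31=178/31; d'=(-24−1·430/31)/(178/31)=-587/89
row 4: denom=8−2·31/89=650/89; d'=(27−2·-587/89)/(650/89)=3577/650
back: M4=3577/650
back: M3=-587/89−31/89·3577/650=-5533/650
back: M2=430/31−8/31·-5533/650=5222/325
back: M1=-23/4−1/8·5222/325=-5043/650
M: M0=0, M1=-5043/650, M2=5222/325, M3=-5533/650, M4=3577/650, M5=0
seg 0: a=0, c=M0/2=0, d=(M1−M0)/(6·3)=-1681/3900, b=Δ0−h0·(2M0+M1)/6=21629/3900
seg 1: a=5, c=M1/2=-5043/1300, d=(M2−M1)/(6·1)=15487/3900, b=Δ1−h1·(2M1+M2)/6=-11879/1950
seg 2: a=-1, c=M2/2=2611/325, d=(M3−M2)/(6·1)=-1229/300, b=Δ2−h2·(2M2+M3)/6=-1511/780
seg 3: a=1, c=M3/2=-5533/1300, d=(M4−M3)/(6·2)=911/780, b=Δ3−h3·(2M3+M4)/6=3589/1950
seg 4: a=-3, c=M4/2=3577/1300, d=(M5−M4)/(6·2)=-3577/7800, b=Δ4−h4·(2M4+M5)/6=-2279/1950
t_q=11/2 → seg 3, τ=1/2; S=1+3589/1950·τ+-5533/1300·τ²+911/780·τ³=10423/10400

  seg 0: a=0 b=21629/3900 c=0 d=-1681/3900
  seg 1: a=5 b=-11879/1950 c=-5043/1300 d=15487/3900
  seg 2: a=-1 b=-1511/780 c=2611/325 d=-1229/300
  seg 3: a=1 b=3589/1950 c=-5533/1300 d=911/780
  seg 4: a=-3 b=-2279/1950 c=3577/1300 d=-3577/7800
S(11/2) = 10423/10400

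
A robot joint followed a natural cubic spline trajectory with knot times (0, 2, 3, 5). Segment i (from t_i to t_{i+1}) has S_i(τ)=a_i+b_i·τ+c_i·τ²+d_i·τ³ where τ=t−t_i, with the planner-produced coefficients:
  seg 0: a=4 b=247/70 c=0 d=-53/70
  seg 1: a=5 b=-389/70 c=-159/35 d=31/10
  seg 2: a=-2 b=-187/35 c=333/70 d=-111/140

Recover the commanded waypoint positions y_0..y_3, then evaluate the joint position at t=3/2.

y_0 = S_0(0) = a_0 = 4
y_1 = S_1(0) = a_1 = 5
y_2 = S_2(0) = a_2 = -2
y_3 = S_2(2) = 0
t_q=3/2 is in segment 0 (τ=3/2); S_0(τ)=539/80

y_0=4 y_1=5 y_2=-2 y_3=0
S(3/2) = 539/80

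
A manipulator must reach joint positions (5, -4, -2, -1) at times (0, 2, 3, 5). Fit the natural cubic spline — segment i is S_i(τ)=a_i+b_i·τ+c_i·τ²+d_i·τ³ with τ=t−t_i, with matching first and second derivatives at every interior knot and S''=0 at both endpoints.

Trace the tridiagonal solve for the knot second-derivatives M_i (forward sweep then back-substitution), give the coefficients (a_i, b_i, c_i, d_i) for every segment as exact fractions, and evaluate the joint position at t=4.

Δ: Δ0=-9/2, Δ1=2, Δ2=1/2
row 1: diag=6, rhs=39; c'=1/6, d'=13/2
row 2: denom=6−1·1/6=35/6; d'=(-9−1·13/2)/(35/6)=-93/35
back: M2=-93/35
back: M1=13/2−1/6·-93/35=243/35
M: M0=0, M1=243/35, M2=-93/35, M3=0
seg 0: a=5, c=M0/2=0, d=(M1−M0)/(6·2)=81/140, b=Δ0−h0·(2M0+M1)/6=-477/70
seg 1: a=-4, c=M1/2=243/70, d=(M2−M1)/(6·1)=-8/5, b=Δ1−h1·(2M1+M2)/6=9/70
seg 2: a=-2, c=M2/2=-93/70, d=(M3−M2)/(6·2)=31/140, b=Δ2−h2·(2M2+M3)/6=159/70
t_q=4 → seg 2, τ=1; S=-2+159/70·τ+-93/70·τ²+31/140·τ³=-117/140

  seg 0: a=5 b=-477/70 c=0 d=81/140
  seg 1: a=-4 b=9/70 c=243/70 d=-8/5
  seg 2: a=-2 b=159/70 c=-93/70 d=31/140
S(4) = -117/140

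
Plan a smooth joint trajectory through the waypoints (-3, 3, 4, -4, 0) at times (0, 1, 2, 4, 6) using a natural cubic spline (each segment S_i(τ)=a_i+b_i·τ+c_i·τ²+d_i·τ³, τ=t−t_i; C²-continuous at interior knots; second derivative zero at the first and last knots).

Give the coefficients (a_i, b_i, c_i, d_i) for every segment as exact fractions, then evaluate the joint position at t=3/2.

Δ: Δ0=6, Δ1=1, Δ2=-4, Δ3=2
row 1: diag=4, rhs=-30; c'=1/4, d'=-15/2
row 2: denom=6−1·1/4=23/4; d'=(-30−1·-15/2)/(23/4)=-90/23
row 3: denom=8−2·8/23=168/23; d'=(36−2·-90/23)/(168/23)=6
back: M3=6
back: M2=-90/23−8/23·6=-6
back: M1=-15/2−1/4·-6=-6
M: M0=0, M1=-6, M2=-6, M3=6, M4=0
seg 0: a=-3, c=M0/2=0, d=(M1−M0)/(6·1)=-1, b=Δ0−h0·(2M0+M1)/6=7
seg 1: a=3, c=M1/2=-3, d=(M2−M1)/(6·1)=0, b=Δ1−h1·(2M1+M2)/6=4
seg 2: a=4, c=M2/2=-3, d=(M3−M2)/(6·2)=1, b=Δ2−h2·(2M2+M3)/6=-2
seg 3: a=-4, c=M3/2=3, d=(M4−M3)/(6·2)=-1/2, b=Δ3−h3·(2M3+M4)/6=-2
t_q=3/2 → seg 1, τ=1/2; S=3+4·τ+-3·τ²+0·τ³=17/4

  seg 0: a=-3 b=7 c=0 d=-1
  seg 1: a=3 b=4 c=-3 d=0
  seg 2: a=4 b=-2 c=-3 d=1
  seg 3: a=-4 b=-2 c=3 d=-1/2
S(3/2) = 17/4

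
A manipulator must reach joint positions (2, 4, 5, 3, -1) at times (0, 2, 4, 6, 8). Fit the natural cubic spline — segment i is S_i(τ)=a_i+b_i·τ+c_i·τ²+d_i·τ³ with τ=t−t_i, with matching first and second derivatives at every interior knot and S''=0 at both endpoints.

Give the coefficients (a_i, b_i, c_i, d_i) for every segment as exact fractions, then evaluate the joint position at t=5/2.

Δ: Δ0=1, Δ1=1/2, Δ2=-1, Δ3=-2
row 1: diag=8, rhs=-3; c'=1/4, d'=-3/8
row 2: denom=8−2·1/4=15/2; d'=(-9−2·-3/8)/(15/2)=-11/10
row 3: denom=8−2·4/15=112/15; d'=(-6−2·-11/10)/(112/15)=-57/112
back: M3=-57/112
back: M2=-11/10−4/15·-57/112=-27/28
back: M1=-3/8−1/4·-27/28=-15/112
M: M0=0, M1=-15/112, M2=-27/28, M3=-57/112, M4=0
seg 0: a=2, c=M0/2=0, d=(M1−M0)/(6·2)=-5/448, b=Δ0−h0·(2M0+M1)/6=117/112
seg 1: a=4, c=M1/2=-15/224, d=(M2−M1)/(6·2)=-31/448, b=Δ1−h1·(2M1+M2)/6=51/56
seg 2: a=5, c=M2/2=-27/56, d=(M3−M2)/(6·2)=17/448, b=Δ2−h2·(2M2+M3)/6=-3/16
seg 3: a=3, c=M3/2=-57/224, d=(M4−M3)/(6·2)=19/448, b=Δ3−h3·(2M3+M4)/6=-93/56
t_q=5/2 → seg 1, τ=1/2; S=4+51/56·τ+-15/224·τ²+-31/448·τ³=15877/3584

  seg 0: a=2 b=117/112 c=0 d=-5/448
  seg 1: a=4 b=51/56 c=-15/224 d=-31/448
  seg 2: a=5 b=-3/16 c=-27/56 d=17/448
  seg 3: a=3 b=-93/56 c=-57/224 d=19/448
S(5/2) = 15877/3584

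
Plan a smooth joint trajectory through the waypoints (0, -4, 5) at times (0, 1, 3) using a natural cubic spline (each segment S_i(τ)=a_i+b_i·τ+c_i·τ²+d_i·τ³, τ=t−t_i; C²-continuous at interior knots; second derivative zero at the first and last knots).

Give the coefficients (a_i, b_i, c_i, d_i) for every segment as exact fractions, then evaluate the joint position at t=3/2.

  seg 0: a=0 b=-65/12 c=0 d=17/12
  seg 1: a=-4 b=-7/6 c=17/4 d=-17/24
S(3/2) = -231/64

Δ: Δ0=-4, Δ1=9/2
row 1: diag=6, rhs=51; c'=1/3, d'=17/2
back: M1=17/2
M: M0=0, M1=17/2, M2=0
seg 0: a=0, c=M0/2=0, d=(M1−M0)/(6·1)=17/12, b=Δ0−h0·(2M0+M1)/6=-65/12
seg 1: a=-4, c=M1/2=17/4, d=(M2−M1)/(6·2)=-17/24, b=Δ1−h1·(2M1+M2)/6=-7/6
t_q=3/2 → seg 1, τ=1/2; S=-4+-7/6·τ+17/4·τ²+-17/24·τ³=-231/64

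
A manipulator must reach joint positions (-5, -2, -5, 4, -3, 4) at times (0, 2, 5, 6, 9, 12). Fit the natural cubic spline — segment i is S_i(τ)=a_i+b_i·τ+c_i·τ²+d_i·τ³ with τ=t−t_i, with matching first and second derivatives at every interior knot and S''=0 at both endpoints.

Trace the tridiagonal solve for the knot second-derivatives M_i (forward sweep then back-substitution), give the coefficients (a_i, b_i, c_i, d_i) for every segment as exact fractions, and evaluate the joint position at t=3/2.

  seg 0: a=-5 b=4139/1346 c=0 d=-265/673
  seg 1: a=-2 b=-2221/1346 c=-1590/673 d=10415/12114
  seg 2: a=-5 b=4972/673 c=7235/1346 d=-5065/1346
  seg 3: a=4 b=9219/1346 c=-3980/673 d=34561/36342
  seg 4: a=-3 b=-1990/673 c=10681/4038 d=-10681/36342
S(3/2) = -9241/5384

Δ: Δ0=3/2, Δ1=-1, Δ2=9, Δ3=-7/3, Δ4=7/3
row 1: diag=10, rhs=-15; c'=3/10, d'=-3/2
row 2: denom=8−3·3/10=71/10; d'=(60−3·-3/2)/(71/10)=645/71
row 3: denom=8−1·10/71=558/71; d'=(-68−1·645/71)/(558/71)=-5473/558
row 4: denom=12−3·71/186=673/62; d'=(28−3·-5473/558)/(673/62)=10681/2019
back: M4=10681/2019
back: M3=-5473/558−71/186·10681/2019=-7960/673
back: M2=645/71−10/71·-7960/673=7235/673
back: M1=-3/2−3/10·7235/673=-3180/673
M: M0=0, M1=-3180/673, M2=7235/673, M3=-7960/673, M4=10681/2019, M5=0
seg 0: a=-5, c=M0/2=0, d=(M1−M0)/(6·2)=-265/673, b=Δ0−h0·(2M0+M1)/6=4139/1346
seg 1: a=-2, c=M1/2=-1590/673, d=(M2−M1)/(6·3)=10415/12114, b=Δ1−h1·(2M1+M2)/6=-2221/1346
seg 2: a=-5, c=M2/2=7235/1346, d=(M3−M2)/(6·1)=-5065/1346, b=Δ2−h2·(2M2+M3)/6=4972/673
seg 3: a=4, c=M3/2=-3980/673, d=(M4−M3)/(6·3)=34561/36342, b=Δ3−h3·(2M3+M4)/6=9219/1346
seg 4: a=-3, c=M4/2=10681/4038, d=(M5−M4)/(6·3)=-10681/36342, b=Δ4−h4·(2M4+M5)/6=-1990/673
t_q=3/2 → seg 0, τ=3/2; S=-5+4139/1346·τ+0·τ²+-265/673·τ³=-9241/5384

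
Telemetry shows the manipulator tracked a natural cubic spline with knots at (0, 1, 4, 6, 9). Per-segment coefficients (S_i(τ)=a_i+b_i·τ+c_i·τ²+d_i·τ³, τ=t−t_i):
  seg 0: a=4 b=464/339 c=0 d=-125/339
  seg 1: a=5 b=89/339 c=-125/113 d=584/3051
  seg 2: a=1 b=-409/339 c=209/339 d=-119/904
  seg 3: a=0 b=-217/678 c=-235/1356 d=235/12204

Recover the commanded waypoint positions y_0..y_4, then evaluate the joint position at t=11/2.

y_0 = S_0(0) = a_0 = 4
y_1 = S_1(0) = a_1 = 5
y_2 = S_2(0) = a_2 = 1
y_3 = S_3(0) = a_3 = 0
y_4 = S_3(3) = -2
t_q=11/2 is in segment 2 (τ=3/2); S_2(τ)=963/7232

y_0=4 y_1=5 y_2=1 y_3=0 y_4=-2
S(11/2) = 963/7232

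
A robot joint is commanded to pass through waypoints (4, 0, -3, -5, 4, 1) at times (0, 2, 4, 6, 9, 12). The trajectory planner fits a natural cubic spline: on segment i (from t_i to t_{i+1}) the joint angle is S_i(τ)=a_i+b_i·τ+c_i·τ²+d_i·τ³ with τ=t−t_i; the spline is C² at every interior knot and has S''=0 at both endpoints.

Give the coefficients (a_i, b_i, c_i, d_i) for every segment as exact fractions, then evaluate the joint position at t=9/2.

Δ: Δ0=-2, Δ1=-3/2, Δ2=-1, Δ3=3, Δ4=-1
row 1: diag=8, rhs=3; c'=1/4, d'=3/8
row 2: denom=8−2·1/4=15/2; d'=(3−2·3/8)/(15/2)=3/10
row 3: denom=10−2·4/15=142/15; d'=(24−2·3/10)/(142/15)=351/142
row 4: denom=12−3·45/142=1569/142; d'=(-24−3·351/142)/(1569/142)=-1487/523
back: M4=-1487/523
back: M3=351/142−45/142·-1487/523=1764/523
back: M2=3/10−4/15·1764/523=-627/1046
back: M1=3/8−1/4·-627/1046=549/1046
M: M0=0, M1=549/1046, M2=-627/1046, M3=1764/523, M4=-1487/523, M5=0
seg 0: a=4, c=M0/2=0, d=(M1−M0)/(6·2)=183/4184, b=Δ0−h0·(2M0+M1)/6=-2275/1046
seg 1: a=0, c=M1/2=549/2092, d=(M2−M1)/(6·2)=-49/523, b=Δ1−h1·(2M1+M2)/6=-863/523
seg 2: a=-3, c=M2/2=-627/2092, d=(M3−M2)/(6·2)=1385/4184, b=Δ2−h2·(2M2+M3)/6=-902/523
seg 3: a=-5, c=M3/2=882/523, d=(M4−M3)/(6·3)=-3251/9414, b=Δ3−h3·(2M3+M4)/6=1097/1046
seg 4: a=4, c=M4/2=-1487/1046, d=(M5−M4)/(6·3)=1487/9414, b=Δ4−h4·(2M4+M5)/6=964/523
t_q=9/2 → seg 2, τ=1/2; S=-3+-902/523·τ+-627/2092·τ²+1385/4184·τ³=-130403/33472

  seg 0: a=4 b=-2275/1046 c=0 d=183/4184
  seg 1: a=0 b=-863/523 c=549/2092 d=-49/523
  seg 2: a=-3 b=-902/523 c=-627/2092 d=1385/4184
  seg 3: a=-5 b=1097/1046 c=882/523 d=-3251/9414
  seg 4: a=4 b=964/523 c=-1487/1046 d=1487/9414
S(9/2) = -130403/33472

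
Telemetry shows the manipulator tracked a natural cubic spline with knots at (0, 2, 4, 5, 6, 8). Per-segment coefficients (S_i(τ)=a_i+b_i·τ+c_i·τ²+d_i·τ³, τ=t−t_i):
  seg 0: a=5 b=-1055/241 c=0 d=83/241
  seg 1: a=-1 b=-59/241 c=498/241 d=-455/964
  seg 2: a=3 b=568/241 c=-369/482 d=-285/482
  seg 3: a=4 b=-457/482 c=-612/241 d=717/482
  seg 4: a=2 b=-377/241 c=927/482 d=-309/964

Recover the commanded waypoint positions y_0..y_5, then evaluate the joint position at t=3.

y_0 = S_0(0) = a_0 = 5
y_1 = S_1(0) = a_1 = -1
y_2 = S_2(0) = a_2 = 3
y_3 = S_3(0) = a_3 = 4
y_4 = S_4(0) = a_4 = 2
y_5 = S_4(2) = 4
t_q=3 is in segment 1 (τ=1); S_1(τ)=337/964

y_0=5 y_1=-1 y_2=3 y_3=4 y_4=2 y_5=4
S(3) = 337/964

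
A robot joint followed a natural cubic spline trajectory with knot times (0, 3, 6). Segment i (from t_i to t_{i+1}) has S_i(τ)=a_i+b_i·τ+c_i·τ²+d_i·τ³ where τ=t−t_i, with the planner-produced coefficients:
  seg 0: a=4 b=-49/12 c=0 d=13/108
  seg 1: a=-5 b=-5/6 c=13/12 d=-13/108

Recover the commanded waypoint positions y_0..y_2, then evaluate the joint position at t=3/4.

y_0 = S_0(0) = a_0 = 4
y_1 = S_1(0) = a_1 = -5
y_2 = S_1(3) = -1
t_q=3/4 is in segment 0 (τ=3/4); S_0(τ)=253/256

y_0=4 y_1=-5 y_2=-1
S(3/4) = 253/256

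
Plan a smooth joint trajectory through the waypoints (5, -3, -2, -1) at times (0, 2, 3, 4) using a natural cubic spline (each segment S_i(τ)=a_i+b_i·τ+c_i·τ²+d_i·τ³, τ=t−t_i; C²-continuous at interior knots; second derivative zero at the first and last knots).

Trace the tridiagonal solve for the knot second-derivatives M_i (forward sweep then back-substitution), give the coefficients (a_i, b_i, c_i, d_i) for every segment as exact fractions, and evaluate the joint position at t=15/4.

  seg 0: a=5 b=-132/23 c=0 d=10/23
  seg 1: a=-3 b=-12/23 c=60/23 d=-25/23
  seg 2: a=-2 b=33/23 c=-15/23 d=5/23
S(15/4) = -1765/1472

Δ: Δ0=-4, Δ1=1, Δ2=1
row 1: diag=6, rhs=30; c'=1/6, d'=5
row 2: denom=4−1·1/6=23/6; d'=(0−1·5)/(23/6)=-30/23
back: M2=-30/23
back: M1=5−1/6·-30/23=120/23
M: M0=0, M1=120/23, M2=-30/23, M3=0
seg 0: a=5, c=M0/2=0, d=(M1−M0)/(6·2)=10/23, b=Δ0−h0·(2M0+M1)/6=-132/23
seg 1: a=-3, c=M1/2=60/23, d=(M2−M1)/(6·1)=-25/23, b=Δ1−h1·(2M1+M2)/6=-12/23
seg 2: a=-2, c=M2/2=-15/23, d=(M3−M2)/(6·1)=5/23, b=Δ2−h2·(2M2+M3)/6=33/23
t_q=15/4 → seg 2, τ=3/4; S=-2+33/23·τ+-15/23·τ²+5/23·τ³=-1765/1472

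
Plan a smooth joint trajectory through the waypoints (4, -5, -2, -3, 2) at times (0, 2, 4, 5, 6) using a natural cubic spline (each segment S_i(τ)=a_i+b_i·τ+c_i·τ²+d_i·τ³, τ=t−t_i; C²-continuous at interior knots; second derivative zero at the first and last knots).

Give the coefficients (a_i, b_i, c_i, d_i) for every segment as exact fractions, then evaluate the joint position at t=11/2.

Δ: Δ0=-9/2, Δ1=3/2, Δ2=-1, Δ3=5
row 1: diag=8, rhs=36; c'=1/4, d'=9/2
row 2: denom=6−2·1/4=11/2; d'=(-15−2·9/2)/(11/2)=-48/11
row 3: denom=4−1·2/11=42/11; d'=(36−1·-48/11)/(42/11)=74/7
back: M3=74/7
back: M2=-48/11−2/11·74/7=-44/7
back: M1=9/2−1/4·-44/7=85/14
M: M0=0, M1=85/14, M2=-44/7, M3=74/7, M4=0
seg 0: a=4, c=M0/2=0, d=(M1−M0)/(6·2)=85/168, b=Δ0−h0·(2M0+M1)/6=-137/21
seg 1: a=-5, c=M1/2=85/28, d=(M2−M1)/(6·2)=-173/168, b=Δ1−h1·(2M1+M2)/6=-19/42
seg 2: a=-2, c=M2/2=-22/7, d=(M3−M2)/(6·1)=59/21, b=Δ2−h2·(2M2+M3)/6=-2/3
seg 3: a=-3, c=M3/2=37/7, d=(M4−M3)/(6·1)=-37/21, b=Δ3−h3·(2M3+M4)/6=31/21
t_q=11/2 → seg 3, τ=1/2; S=-3+31/21·τ+37/7·τ²+-37/21·τ³=-65/56

  seg 0: a=4 b=-137/21 c=0 d=85/168
  seg 1: a=-5 b=-19/42 c=85/28 d=-173/168
  seg 2: a=-2 b=-2/3 c=-22/7 d=59/21
  seg 3: a=-3 b=31/21 c=37/7 d=-37/21
S(11/2) = -65/56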